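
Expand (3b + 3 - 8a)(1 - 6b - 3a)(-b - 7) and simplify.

141b^2 + 102b + 18b^3 - 39ab^2 - 256ab - 21 + 119a - 24a^2b - 168a^2

(3b + 3 - 8a)(1 - 6b - 3a)(-b - 7)
= (3b - 18b^2 - 9ab + 3 - 18b - 9a - 8a + 48ab + 24a^2)(-b - 7)    [distributive law]
= (-15b - 18b^2 + 39ab + 3 - 17a + 24a^2)(-b - 7)    [combine like terms]
= 15b^2 + 105b + 18b^3 + 126b^2 - 39ab^2 - 273ab - 3b - 21 + 17ab + 119a - 24a^2b - 168a^2    [distributive law]
= 141b^2 + 102b + 18b^3 - 39ab^2 - 256ab - 21 + 119a - 24a^2b - 168a^2    [combine like terms]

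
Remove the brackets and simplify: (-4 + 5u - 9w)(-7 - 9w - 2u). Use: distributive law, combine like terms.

28 + 99w - 27u - 27uw - 10u^2 + 81w^2

(-4 + 5u - 9w)(-7 - 9w - 2u)
= 28 + 36w + 8u - 35u - 45uw - 10u^2 + 63w + 81w^2 + 18uw    [distributive law]
= 28 + 99w - 27u - 27uw - 10u^2 + 81w^2    [combine like terms]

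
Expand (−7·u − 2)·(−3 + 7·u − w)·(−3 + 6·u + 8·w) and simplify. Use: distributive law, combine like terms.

15·u + 189·u² + 47·u·w − 294·u³ − 350·u²·w + 56·u·w² − 18 + 42·w + 16·w²

(−7·u − 2)·(−3 + 7·u − w)·(−3 + 6·u + 8·w)
= (21·u − 49·u² + 7·u·w + 6 − 14·u + 2·w)·(−3 + 6·u + 8·w)    [distributive law]
= (7·u − 49·u² + 7·u·w + 6 + 2·w)·(−3 + 6·u + 8·w)    [combine like terms]
= −21·u + 42·u² + 56·u·w + 147·u² − 294·u³ − 392·u²·w − 21·u·w + 42·u²·w + 56·u·w² − 18 + 36·u + 48·w − 6·w + 12·u·w + 16·w²    [distributive law]
= 15·u + 189·u² + 47·u·w − 294·u³ − 350·u²·w + 56·u·w² − 18 + 42·w + 16·w²    [combine like terms]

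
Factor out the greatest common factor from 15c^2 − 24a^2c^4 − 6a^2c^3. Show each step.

3c^2(5 − 8a^2c^2 − 2a^2c)

15c^2 − 24a^2c^4 − 6a^2c^3
= 3(5c^2 − 8a^2c^4 − 2a^2c^3)    [factor out 3]
= 3c^2(5 − 8a^2c^2 − 2a^2c)    [factor out c^2]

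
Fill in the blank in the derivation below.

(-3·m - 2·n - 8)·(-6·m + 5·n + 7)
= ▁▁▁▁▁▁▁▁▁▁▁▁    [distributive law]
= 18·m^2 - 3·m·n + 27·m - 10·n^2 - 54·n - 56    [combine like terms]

By distributive law:

18·m^2 - 15·m·n - 21·m + 12·m·n - 10·n^2 - 14·n + 48·m - 40·n - 56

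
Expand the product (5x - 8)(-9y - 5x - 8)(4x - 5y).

-55x^2y + 225xy^2 - 100x^3 + 288xy - 360y^2 + 256x - 320y

(5x - 8)(-9y - 5x - 8)(4x - 5y)
= (-45xy - 25x^2 - 40x + 72y + 40x + 64)(4x - 5y)    [distributive law]
= (-45xy - 25x^2 + 72y + 64)(4x - 5y)    [combine like terms]
= -180x^2y + 225xy^2 - 100x^3 + 125x^2y + 288xy - 360y^2 + 256x - 320y    [distributive law]
= -55x^2y + 225xy^2 - 100x^3 + 288xy - 360y^2 + 256x - 320y    [combine like terms]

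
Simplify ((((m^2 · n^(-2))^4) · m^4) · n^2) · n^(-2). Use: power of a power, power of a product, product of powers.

((((m^2 · n^(-2))^4) · m^4) · n^2) · n^(-2)
= (((((m^2)^4) · ((n^(-2))^4)) · m^4) · n^2) · n^(-2)    [power of a product]
= (((m^8 · ((n^(-2))^4)) · m^4) · n^2) · n^(-2)    [power of a power]
= (((m^8 · n^(-8)) · m^4) · n^2) · n^(-2)    [power of a power]
= m^12n^(-8)    [product of powers]

m^12n^(-8)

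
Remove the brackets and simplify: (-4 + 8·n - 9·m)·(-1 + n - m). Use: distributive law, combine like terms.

4 - 12·n + 13·m + 8·n^2 - 17·m·n + 9·m^2

(-4 + 8·n - 9·m)·(-1 + n - m)
= 4 - 4·n + 4·m - 8·n + 8·n^2 - 8·m·n + 9·m - 9·m·n + 9·m^2    [distributive law]
= 4 - 12·n + 13·m + 8·n^2 - 17·m·n + 9·m^2    [combine like terms]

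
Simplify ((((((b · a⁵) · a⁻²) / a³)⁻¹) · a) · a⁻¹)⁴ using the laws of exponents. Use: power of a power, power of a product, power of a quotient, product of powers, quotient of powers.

b⁻⁴

((((((b · a⁵) · a⁻²) / a³)⁻¹) · a) · a⁻¹)⁴
= ((((((b · a⁵) · a⁻²) / a³)⁻¹) · a)⁴) · ((a⁻¹)⁴)    [power of a product]
= ((((((b · a⁵) · a⁻²) / a³)⁻¹)⁴) · (a⁴)) · ((a⁻¹)⁴)    [power of a product]
= (((((b · a⁵) · a⁻²) / a³)⁻⁴) · (a⁴)) · ((a⁻¹)⁴)    [power of a power]
= (((((b · a⁵) · a⁻²)⁻⁴) / ((a³)⁻⁴)) · (a⁴)) · ((a⁻¹)⁴)    [power of a quotient]
= (((((b · a⁵)⁻⁴) · ((a⁻²)⁻⁴)) / ((a³)⁻⁴)) · (a⁴)) · ((a⁻¹)⁴)    [power of a product]
= (((((b⁻⁴) · ((a⁵)⁻⁴)) · ((a⁻²)⁻⁴)) / ((a³)⁻⁴)) · (a⁴)) · ((a⁻¹)⁴)    [power of a product]
= ((((b⁻⁴ · a⁻²⁰) · ((a⁻²)⁻⁴)) / ((a³)⁻⁴)) · (a⁴)) · ((a⁻¹)⁴)    [power of a power]
= ((((b⁻⁴ · a⁻²⁰) · a⁸) / ((a³)⁻⁴)) · (a⁴)) · ((a⁻¹)⁴)    [power of a power]
= ((((b⁻⁴ · a⁻²⁰) · a⁸) / a⁻¹²) · (a⁴)) · ((a⁻¹)⁴)    [power of a power]
= ((((b⁻⁴ · a⁻²⁰) · a⁸) / a⁻¹²) · a⁴) · a⁻⁴    [power of a power]
= b⁻⁴    [quotient of powers; product of powers]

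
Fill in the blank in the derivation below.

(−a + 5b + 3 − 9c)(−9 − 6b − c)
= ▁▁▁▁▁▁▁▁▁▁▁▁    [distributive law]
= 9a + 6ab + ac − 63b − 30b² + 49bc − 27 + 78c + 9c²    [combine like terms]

By distributive law:

9a + 6ab + ac − 45b − 30b² − 5bc − 27 − 18b − 3c + 81c + 54bc + 9c²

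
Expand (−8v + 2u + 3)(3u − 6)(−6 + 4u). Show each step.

336uv − 96u²v − 288v − 48u² + 24u³ − 54u + 108

(−8v + 2u + 3)(3u − 6)(−6 + 4u)
= (−24uv + 48v + 6u² − 12u + 9u − 18)(−6 + 4u)    [distributive law]
= (−24uv + 48v + 6u² − 3u − 18)(−6 + 4u)    [combine like terms]
= 144uv − 96u²v − 288v + 192uv − 36u² + 24u³ + 18u − 12u² + 108 − 72u    [distributive law]
= 336uv − 96u²v − 288v − 48u² + 24u³ − 54u + 108    [combine like terms]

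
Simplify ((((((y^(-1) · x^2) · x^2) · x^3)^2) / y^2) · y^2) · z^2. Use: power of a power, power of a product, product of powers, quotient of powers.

x^14·y^(-2)·z^2

((((((y^(-1) · x^2) · x^2) · x^3)^2) / y^2) · y^2) · z^2
= ((((((y^(-1) · x^2) · x^2)^2) · ((x^3)^2)) / y^2) · y^2) · z^2    [power of a product]
= ((((((y^(-1) · x^2)^2) · ((x^2)^2)) · ((x^3)^2)) / y^2) · y^2) · z^2    [power of a product]
= (((((((y^(-1))^2) · ((x^2)^2)) · ((x^2)^2)) · ((x^3)^2)) / y^2) · y^2) · z^2    [power of a product]
= (((((y^(-2) · ((x^2)^2)) · ((x^2)^2)) · ((x^3)^2)) / y^2) · y^2) · z^2    [power of a power]
= (((((y^(-2) · x^4) · ((x^2)^2)) · ((x^3)^2)) / y^2) · y^2) · z^2    [power of a power]
= (((((y^(-2) · x^4) · x^4) · ((x^3)^2)) / y^2) · y^2) · z^2    [power of a power]
= (((((y^(-2) · x^4) · x^4) · x^6) / y^2) · y^2) · z^2    [power of a power]
= x^14·y^(-2)·z^2    [quotient of powers; product of powers]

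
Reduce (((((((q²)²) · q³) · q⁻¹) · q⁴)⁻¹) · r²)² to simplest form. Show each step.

(((((((q²)²) · q³) · q⁻¹) · q⁴)⁻¹) · r²)²
= (((((((q²)²) · q³) · q⁻¹) · q⁴)⁻¹)²) · ((r²)²)    [power of a product]
= ((((((q²)²) · q³) · q⁻¹) · q⁴)⁻²) · ((r²)²)    [power of a power]
= ((((((q²)²) · q³) · q⁻¹)⁻²) · ((q⁴)⁻²)) · ((r²)²)    [power of a product]
= ((((((q²)²) · q³)⁻²) · ((q⁻¹)⁻²)) · ((q⁴)⁻²)) · ((r²)²)    [power of a product]
= ((((((q²)²)⁻²) · ((q³)⁻²)) · ((q⁻¹)⁻²)) · ((q⁴)⁻²)) · ((r²)²)    [power of a product]
= (((((q²)⁻⁴) · ((q³)⁻²)) · ((q⁻¹)⁻²)) · ((q⁴)⁻²)) · ((r²)²)    [power of a power]
= (((q⁻⁸ · ((q³)⁻²)) · ((q⁻¹)⁻²)) · ((q⁴)⁻²)) · ((r²)²)    [power of a power]
= (((q⁻⁸ · q⁻⁶) · ((q⁻¹)⁻²)) · ((q⁴)⁻²)) · ((r²)²)    [power of a power]
= ((q⁻¹⁴ · ((q⁻¹)⁻²)) · ((q⁴)⁻²)) · ((r²)²)    [product of powers]
= ((q⁻¹⁴ · q²) · ((q⁴)⁻²)) · ((r²)²)    [power of a power]
= (q⁻¹² · ((q⁴)⁻²)) · ((r²)²)    [product of powers]
= (q⁻¹² · q⁻⁸) · ((r²)²)    [power of a power]
= q⁻²⁰ · ((r²)²)    [product of powers]
= q⁻²⁰ · r⁴    [power of a power]
= q⁻²⁰r⁴    [rearrange]

q⁻²⁰r⁴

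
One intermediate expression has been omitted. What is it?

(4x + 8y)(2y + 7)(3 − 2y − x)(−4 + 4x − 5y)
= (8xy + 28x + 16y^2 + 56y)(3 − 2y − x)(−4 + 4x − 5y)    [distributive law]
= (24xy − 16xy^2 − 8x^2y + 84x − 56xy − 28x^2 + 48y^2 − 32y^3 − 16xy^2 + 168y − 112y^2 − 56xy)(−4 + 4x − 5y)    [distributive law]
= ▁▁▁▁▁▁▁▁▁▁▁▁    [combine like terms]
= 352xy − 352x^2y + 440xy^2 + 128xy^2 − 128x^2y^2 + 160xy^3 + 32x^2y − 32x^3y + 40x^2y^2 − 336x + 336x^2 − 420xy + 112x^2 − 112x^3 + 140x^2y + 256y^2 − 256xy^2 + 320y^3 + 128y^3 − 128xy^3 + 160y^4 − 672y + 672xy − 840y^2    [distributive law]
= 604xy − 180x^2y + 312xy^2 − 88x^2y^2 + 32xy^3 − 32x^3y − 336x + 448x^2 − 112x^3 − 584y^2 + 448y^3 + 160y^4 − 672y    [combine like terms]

Applying combine like terms to the line above:

(−88xy − 32xy^2 − 8x^2y + 84x − 28x^2 − 64y^2 − 32y^3 + 168y)(−4 + 4x − 5y)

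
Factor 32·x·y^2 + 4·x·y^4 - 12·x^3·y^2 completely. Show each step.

32·x·y^2 + 4·x·y^4 - 12·x^3·y^2
= 4(8·x·y^2 + x·y^4 - 3·x^3·y^2)    [factor out 4]
= 4·x·y^2(8 + y^2 - 3·x^2)    [factor out x·y^2]

4·x·y^2(8 + y^2 - 3·x^2)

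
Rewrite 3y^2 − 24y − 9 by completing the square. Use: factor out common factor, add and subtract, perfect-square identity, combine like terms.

3(y − 4)^2 − 57

3y^2 − 24y − 9
= 3(y^2 − 8y) − 9    [factor out 3 from the y-terms]
= 3(y^2 − 8y + 16 − 16) − 9    [add and subtract 16 inside the bracket]
= 3(y − 4)^2 − 48 − 9    [perfect-square identity]
= 3(y − 4)^2 − 57    [combine constants]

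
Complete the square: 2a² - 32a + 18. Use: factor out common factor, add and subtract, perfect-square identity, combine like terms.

2(a - 8)² - 110

2a² - 32a + 18
= 2(a² - 16a) + 18    [factor out 2 from the a-terms]
= 2(a² - 16a + 64 - 64) + 18    [add and subtract 64 inside the bracket]
= 2(a - 8)² - 128 + 18    [perfect-square identity]
= 2(a - 8)² - 110    [combine constants]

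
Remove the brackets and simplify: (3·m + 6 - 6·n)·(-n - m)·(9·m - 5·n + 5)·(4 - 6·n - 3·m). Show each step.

(3·m + 6 - 6·n)·(-n - m)·(9·m - 5·n + 5)·(4 - 6·n - 3·m)
= (-3·m·n - 3·m^2 - 6·n - 6·m + 6·n^2 + 6·m·n)·(9·m - 5·n + 5)·(4 - 6·n - 3·m)    [distributive law]
= (3·m·n - 3·m^2 - 6·n - 6·m + 6·n^2)·(9·m - 5·n + 5)·(4 - 6·n - 3·m)    [combine like terms]
= (27·m^2·n - 15·m·n^2 + 15·m·n - 27·m^3 + 15·m^2·n - 15·m^2 - 54·m·n + 30·n^2 - 30·n - 54·m^2 + 30·m·n - 30·m + 54·m·n^2 - 30·n^3 + 30·n^2)·(4 - 6·n - 3·m)    [distributive law]
= (42·m^2·n + 39·m·n^2 - 9·m·n - 27·m^3 - 69·m^2 + 60·n^2 - 30·n - 30·m - 30·n^3)·(4 - 6·n - 3·m)    [combine like terms]
= 168·m^2·n - 252·m^2·n^2 - 126·m^3·n + 156·m·n^2 - 234·m·n^3 - 117·m^2·n^2 - 36·m·n + 54·m·n^2 + 27·m^2·n - 108·m^3 + 162·m^3·n + 81·m^4 - 276·m^2 + 414·m^2·n + 207·m^3 + 240·n^2 - 360·n^3 - 180·m·n^2 - 120·n + 180·n^2 + 90·m·n - 120·m + 180·m·n + 90·m^2 - 120·n^3 + 180·n^4 + 90·m·n^3    [distributive law]
= 609·m^2·n - 369·m^2·n^2 + 36·m^3·n + 30·m·n^2 - 144·m·n^3 + 234·m·n + 99·m^3 + 81·m^4 - 186·m^2 + 420·n^2 - 480·n^3 - 120·n - 120·m + 180·n^4    [combine like terms]

609·m^2·n - 369·m^2·n^2 + 36·m^3·n + 30·m·n^2 - 144·m·n^3 + 234·m·n + 99·m^3 + 81·m^4 - 186·m^2 + 420·n^2 - 480·n^3 - 120·n - 120·m + 180·n^4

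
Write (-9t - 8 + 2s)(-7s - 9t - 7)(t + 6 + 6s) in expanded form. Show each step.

531st^2 + 1122st + 256s^2t + 81t^3 + 621t^2 + 866t + 588s + 168s^2 + 336 - 84s^3

(-9t - 8 + 2s)(-7s - 9t - 7)(t + 6 + 6s)
= (63st + 81t^2 + 63t + 56s + 72t + 56 - 14s^2 - 18st - 14s)(t + 6 + 6s)    [distributive law]
= (45st + 81t^2 + 135t + 42s + 56 - 14s^2)(t + 6 + 6s)    [combine like terms]
= 45st^2 + 270st + 270s^2t + 81t^3 + 486t^2 + 486st^2 + 135t^2 + 810t + 810st + 42st + 252s + 252s^2 + 56t + 336 + 336s - 14s^2t - 84s^2 - 84s^3    [distributive law]
= 531st^2 + 1122st + 256s^2t + 81t^3 + 621t^2 + 866t + 588s + 168s^2 + 336 - 84s^3    [combine like terms]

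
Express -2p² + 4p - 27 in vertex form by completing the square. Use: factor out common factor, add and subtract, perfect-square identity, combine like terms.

-2(p - 1)² - 25

-2p² + 4p - 27
= -2(p² - 2p) - 27    [factor out -2 from the p-terms]
= -2(p² - 2p + 1 - 1) - 27    [add and subtract 1 inside the bracket]
= -2(p - 1)² + 2 - 27    [perfect-square identity]
= -2(p - 1)² - 25    [combine constants]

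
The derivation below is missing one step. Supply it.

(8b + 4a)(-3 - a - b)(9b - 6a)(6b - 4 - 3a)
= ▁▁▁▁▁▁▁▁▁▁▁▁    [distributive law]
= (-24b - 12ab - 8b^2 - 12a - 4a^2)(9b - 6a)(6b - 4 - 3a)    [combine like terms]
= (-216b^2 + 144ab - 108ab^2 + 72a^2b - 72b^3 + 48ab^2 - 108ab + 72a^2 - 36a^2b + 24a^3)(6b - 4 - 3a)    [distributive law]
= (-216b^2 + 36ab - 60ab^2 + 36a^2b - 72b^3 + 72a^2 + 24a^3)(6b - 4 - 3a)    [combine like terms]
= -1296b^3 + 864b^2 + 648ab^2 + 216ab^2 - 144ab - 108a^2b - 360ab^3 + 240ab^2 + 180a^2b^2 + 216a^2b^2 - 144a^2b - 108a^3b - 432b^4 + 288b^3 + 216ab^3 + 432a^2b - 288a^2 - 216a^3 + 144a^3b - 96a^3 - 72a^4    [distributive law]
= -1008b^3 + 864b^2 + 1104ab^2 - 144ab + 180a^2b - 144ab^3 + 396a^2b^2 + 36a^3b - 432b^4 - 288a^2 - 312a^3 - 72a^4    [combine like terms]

Applying distributive law to the line above:

(-24b - 8ab - 8b^2 - 12a - 4a^2 - 4ab)(9b - 6a)(6b - 4 - 3a)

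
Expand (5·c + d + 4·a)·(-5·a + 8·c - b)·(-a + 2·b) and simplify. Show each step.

(5·c + d + 4·a)·(-5·a + 8·c - b)·(-a + 2·b)
= (-25·a·c + 40·c^2 - 5·b·c - 5·a·d + 8·c·d - b·d - 20·a^2 + 32·a·c - 4·a·b)·(-a + 2·b)    [distributive law]
= (7·a·c + 40·c^2 - 5·b·c - 5·a·d + 8·c·d - b·d - 20·a^2 - 4·a·b)·(-a + 2·b)    [combine like terms]
= -7·a^2·c + 14·a·b·c - 40·a·c^2 + 80·b·c^2 + 5·a·b·c - 10·b^2·c + 5·a^2·d - 10·a·b·d - 8·a·c·d + 16·b·c·d + a·b·d - 2·b^2·d + 20·a^3 - 40·a^2·b + 4·a^2·b - 8·a·b^2    [distributive law]
= -7·a^2·c + 19·a·b·c - 40·a·c^2 + 80·b·c^2 - 10·b^2·c + 5·a^2·d - 9·a·b·d - 8·a·c·d + 16·b·c·d - 2·b^2·d + 20·a^3 - 36·a^2·b - 8·a·b^2    [combine like terms]

-7·a^2·c + 19·a·b·c - 40·a·c^2 + 80·b·c^2 - 10·b^2·c + 5·a^2·d - 9·a·b·d - 8·a·c·d + 16·b·c·d - 2·b^2·d + 20·a^3 - 36·a^2·b - 8·a·b^2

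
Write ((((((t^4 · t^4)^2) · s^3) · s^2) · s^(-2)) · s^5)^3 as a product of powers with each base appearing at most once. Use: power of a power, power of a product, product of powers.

((((((t^4 · t^4)^2) · s^3) · s^2) · s^(-2)) · s^5)^3
= ((((((t^4 · t^4)^2) · s^3) · s^2) · s^(-2))^3) · ((s^5)^3)    [power of a product]
= ((((((t^4 · t^4)^2) · s^3) · s^2)^3) · ((s^(-2))^3)) · ((s^5)^3)    [power of a product]
= ((((((t^4 · t^4)^2) · s^3)^3) · ((s^2)^3)) · ((s^(-2))^3)) · ((s^5)^3)    [power of a product]
= ((((((t^4 · t^4)^2)^3) · ((s^3)^3)) · ((s^2)^3)) · ((s^(-2))^3)) · ((s^5)^3)    [power of a product]
= (((((t^4 · t^4)^6) · ((s^3)^3)) · ((s^2)^3)) · ((s^(-2))^3)) · ((s^5)^3)    [power of a power]
= ((((((t^4)^6) · ((t^4)^6)) · ((s^3)^3)) · ((s^2)^3)) · ((s^(-2))^3)) · ((s^5)^3)    [power of a product]
= ((((t^24 · ((t^4)^6)) · ((s^3)^3)) · ((s^2)^3)) · ((s^(-2))^3)) · ((s^5)^3)    [power of a power]
= ((((t^24 · t^24) · ((s^3)^3)) · ((s^2)^3)) · ((s^(-2))^3)) · ((s^5)^3)    [power of a power]
= (((t^48 · ((s^3)^3)) · ((s^2)^3)) · ((s^(-2))^3)) · ((s^5)^3)    [product of powers]
= (((t^48 · s^9) · ((s^2)^3)) · ((s^(-2))^3)) · ((s^5)^3)    [power of a power]
= (((t^48 · s^9) · s^6) · ((s^(-2))^3)) · ((s^5)^3)    [power of a power]
= (((t^48 · s^9) · s^6) · s^(-6)) · ((s^5)^3)    [power of a power]
= (((t^48 · s^9) · s^6) · s^(-6)) · s^15    [power of a power]
= s^24·t^48    [product of powers]

s^24·t^48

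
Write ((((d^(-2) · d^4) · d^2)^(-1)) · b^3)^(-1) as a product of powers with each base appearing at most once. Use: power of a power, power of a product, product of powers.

((((d^(-2) · d^4) · d^2)^(-1)) · b^3)^(-1)
= ((((d^(-2) · d^4) · d^2)^(-1))^(-1)) · ((b^3)^(-1))    [power of a product]
= (((d^(-2) · d^4) · d^2)^1) · ((b^3)^(-1))    [power of a power]
= (((d^(-2) · d^4)^1) · ((d^2)^1)) · ((b^3)^(-1))    [power of a product]
= ((((d^(-2))^1) · ((d^4)^1)) · ((d^2)^1)) · ((b^3)^(-1))    [power of a product]
= ((d^(-2) · ((d^4)^1)) · ((d^2)^1)) · ((b^3)^(-1))    [power of a power]
= ((d^(-2) · d^4) · ((d^2)^1)) · ((b^3)^(-1))    [power of a power]
= (d^2 · ((d^2)^1)) · ((b^3)^(-1))    [product of powers]
= (d^2 · d^2) · ((b^3)^(-1))    [power of a power]
= d^4 · ((b^3)^(-1))    [product of powers]
= d^4 · b^(-3)    [power of a power]
= b^(-3)·d^4    [rearrange]

b^(-3)·d^4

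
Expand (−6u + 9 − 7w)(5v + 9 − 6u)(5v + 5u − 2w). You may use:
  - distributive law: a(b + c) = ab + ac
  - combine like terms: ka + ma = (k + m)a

(−6u + 9 − 7w)(5v + 9 − 6u)(5v + 5u − 2w)
= (−30uv − 54u + 36u² + 45v + 81 − 54u − 35vw − 63w + 42uw)(5v + 5u − 2w)    [distributive law]
= (−30uv − 108u + 36u² + 45v + 81 − 35vw − 63w + 42uw)(5v + 5u − 2w)    [combine like terms]
= −150uv² − 150u²v + 60uvw − 540uv − 540u² + 216uw + 180u²v + 180u³ − 72u²w + 225v² + 225uv − 90vw + 405v + 405u − 162w − 175v²w − 175uvw + 70vw² − 315vw − 315uw + 126w² + 210uvw + 210u²w − 84uw²    [distributive law]
= −150uv² + 30u²v + 95uvw − 315uv − 540u² − 99uw + 180u³ + 138u²w + 225v² − 405vw + 405v + 405u − 162w − 175v²w + 70vw² + 126w² − 84uw²    [combine like terms]

−150uv² + 30u²v + 95uvw − 315uv − 540u² − 99uw + 180u³ + 138u²w + 225v² − 405vw + 405v + 405u − 162w − 175v²w + 70vw² + 126w² − 84uw²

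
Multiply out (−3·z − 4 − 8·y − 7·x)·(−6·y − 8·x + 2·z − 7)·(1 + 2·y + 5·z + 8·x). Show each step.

428·y·z + 244·y^2·z − 2·y·z^2 + 566·x·y·z + 519·x·z + 2·x·z^2 + 360·x^2·z + 59·z^2 − 30·z^3 + 153·z + 136·y + 208·y^2 + 908·x·y + 305·x + 704·x^2 + 28 + 96·y^3 + 596·x·y^2 + 960·x^2·y + 448·x^3

(−3·z − 4 − 8·y − 7·x)·(−6·y − 8·x + 2·z − 7)·(1 + 2·y + 5·z + 8·x)
= (18·y·z + 24·x·z − 6·z^2 + 21·z + 24·y + 32·x − 8·z + 28 + 48·y^2 + 64·x·y − 16·y·z + 56·y + 42·x·y + 56·x^2 − 14·x·z + 49·x)·(1 + 2·y + 5·z + 8·x)    [distributive law]
= (2·y·z + 10·x·z − 6·z^2 + 13·z + 80·y + 81·x + 28 + 48·y^2 + 106·x·y + 56·x^2)·(1 + 2·y + 5·z + 8·x)    [combine like terms]
= 2·y·z + 4·y^2·z + 10·y·z^2 + 16·x·y·z + 10·x·z + 20·x·y·z + 50·x·z^2 + 80·x^2·z − 6·z^2 − 12·y·z^2 − 30·z^3 − 48·x·z^2 + 13·z + 26·y·z + 65·z^2 + 104·x·z + 80·y + 160·y^2 + 400·y·z + 640·x·y + 81·x + 162·x·y + 405·x·z + 648·x^2 + 28 + 56·y + 140·z + 224·x + 48·y^2 + 96·y^3 + 240·y^2·z + 384·x·y^2 + 106·x·y + 212·x·y^2 + 530·x·y·z + 848·x^2·y + 56·x^2 + 112·x^2·y + 280·x^2·z + 448·x^3    [distributive law]
= 428·y·z + 244·y^2·z − 2·y·z^2 + 566·x·y·z + 519·x·z + 2·x·z^2 + 360·x^2·z + 59·z^2 − 30·z^3 + 153·z + 136·y + 208·y^2 + 908·x·y + 305·x + 704·x^2 + 28 + 96·y^3 + 596·x·y^2 + 960·x^2·y + 448·x^3    [combine like terms]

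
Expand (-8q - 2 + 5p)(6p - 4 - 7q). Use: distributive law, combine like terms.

(-8q - 2 + 5p)(6p - 4 - 7q)
= -48pq + 32q + 56q^2 - 12p + 8 + 14q + 30p^2 - 20p - 35pq    [distributive law]
= -83pq + 46q + 56q^2 - 32p + 8 + 30p^2    [combine like terms]

-83pq + 46q + 56q^2 - 32p + 8 + 30p^2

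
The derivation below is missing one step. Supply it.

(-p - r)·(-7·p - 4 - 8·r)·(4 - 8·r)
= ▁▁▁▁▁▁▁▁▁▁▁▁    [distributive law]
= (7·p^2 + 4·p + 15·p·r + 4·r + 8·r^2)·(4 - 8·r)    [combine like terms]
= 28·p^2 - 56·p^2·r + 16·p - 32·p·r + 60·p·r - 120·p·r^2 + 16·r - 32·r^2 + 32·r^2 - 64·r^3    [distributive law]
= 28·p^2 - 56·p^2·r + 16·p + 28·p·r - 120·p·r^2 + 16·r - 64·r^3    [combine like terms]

By distributive law:

(7·p^2 + 4·p + 8·p·r + 7·p·r + 4·r + 8·r^2)·(4 - 8·r)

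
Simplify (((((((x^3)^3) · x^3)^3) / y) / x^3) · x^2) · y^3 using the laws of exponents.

x^35·y^2

(((((((x^3)^3) · x^3)^3) / y) / x^3) · x^2) · y^3
= (((((((x^3)^3)^3) · ((x^3)^3)) / y) / x^3) · x^2) · y^3    [power of a product]
= ((((((x^3)^9) · ((x^3)^3)) / y) / x^3) · x^2) · y^3    [power of a power]
= ((((x^27 · ((x^3)^3)) / y) / x^3) · x^2) · y^3    [power of a power]
= ((((x^27 · x^9) / y) / x^3) · x^2) · y^3    [power of a power]
= (((x^36 / y) / x^3) · x^2) · y^3    [product of powers]
= x^35·y^2    [quotient of powers; product of powers]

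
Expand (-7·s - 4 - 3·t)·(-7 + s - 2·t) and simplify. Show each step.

45·s - 7·s^2 + 11·s·t + 28 + 29·t + 6·t^2

(-7·s - 4 - 3·t)·(-7 + s - 2·t)
= 49·s - 7·s^2 + 14·s·t + 28 - 4·s + 8·t + 21·t - 3·s·t + 6·t^2    [distributive law]
= 45·s - 7·s^2 + 11·s·t + 28 + 29·t + 6·t^2    [combine like terms]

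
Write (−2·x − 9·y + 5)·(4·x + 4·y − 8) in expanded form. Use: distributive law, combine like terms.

(−2·x − 9·y + 5)·(4·x + 4·y − 8)
= −8·x^2 − 8·x·y + 16·x − 36·x·y − 36·y^2 + 72·y + 20·x + 20·y − 40    [distributive law]
= −8·x^2 − 44·x·y + 36·x − 36·y^2 + 92·y − 40    [combine like terms]

−8·x^2 − 44·x·y + 36·x − 36·y^2 + 92·y − 40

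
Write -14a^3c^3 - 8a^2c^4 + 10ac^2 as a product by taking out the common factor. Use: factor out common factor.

2ac^2(-7a^2c - 4ac^2 + 5)

-14a^3c^3 - 8a^2c^4 + 10ac^2
= 2(-7a^3c^3 - 4a^2c^4 + 5ac^2)    [factor out 2]
= 2ac^2(-7a^2c - 4ac^2 + 5)    [factor out ac^2]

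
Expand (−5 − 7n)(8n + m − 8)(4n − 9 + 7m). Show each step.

(−5 − 7n)(8n + m − 8)(4n − 9 + 7m)
= (−40n − 5m + 40 − 56n^2 − 7mn + 56n)(4n − 9 + 7m)    [distributive law]
= (16n − 5m + 40 − 56n^2 − 7mn)(4n − 9 + 7m)    [combine like terms]
= 64n^2 − 144n + 112mn − 20mn + 45m − 35m^2 + 160n − 360 + 280m − 224n^3 + 504n^2 − 392mn^2 − 28mn^2 + 63mn − 49m^2n    [distributive law]
= 568n^2 + 16n + 155mn + 325m − 35m^2 − 360 − 224n^3 − 420mn^2 − 49m^2n    [combine like terms]

568n^2 + 16n + 155mn + 325m − 35m^2 − 360 − 224n^3 − 420mn^2 − 49m^2n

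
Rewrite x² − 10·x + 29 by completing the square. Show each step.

(x − 5)² + 4

x² − 10·x + 29
= x² − 10·x + 25 − 25 + 29    [add and subtract 25]
= (x − 5)² − 25 + 29    [perfect-square identity]
= (x − 5)² + 4    [combine constants]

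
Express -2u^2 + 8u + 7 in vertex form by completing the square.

-2(u - 2)^2 + 15

-2u^2 + 8u + 7
= -2(u^2 - 4u) + 7    [factor out -2 from the u-terms]
= -2(u^2 - 4u + 4 - 4) + 7    [add and subtract 4 inside the bracket]
= -2(u - 2)^2 + 8 + 7    [perfect-square identity]
= -2(u - 2)^2 + 15    [combine constants]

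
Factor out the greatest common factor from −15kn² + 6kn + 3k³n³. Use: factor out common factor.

−15kn² + 6kn + 3k³n³
= 3(−5kn² + 2kn + k³n³)    [factor out 3]
= 3kn(−5n + 2 + k²n²)    [factor out kn]

3kn(−5n + 2 + k²n²)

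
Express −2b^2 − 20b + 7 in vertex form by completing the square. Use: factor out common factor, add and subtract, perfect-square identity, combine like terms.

−2(b + 5)^2 + 57

−2b^2 − 20b + 7
= −2(b^2 + 10b) + 7    [factor out -2 from the b-terms]
= −2(b^2 + 10b + 25 − 25) + 7    [add and subtract 25 inside the bracket]
= −2(b + 5)^2 + 50 + 7    [perfect-square identity]
= −2(b + 5)^2 + 57    [combine constants]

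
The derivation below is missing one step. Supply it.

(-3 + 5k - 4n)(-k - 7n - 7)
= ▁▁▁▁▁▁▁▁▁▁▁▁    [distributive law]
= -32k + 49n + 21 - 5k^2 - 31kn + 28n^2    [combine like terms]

After distributive law, the bracketed line is:

3k + 21n + 21 - 5k^2 - 35kn - 35k + 4kn + 28n^2 + 28n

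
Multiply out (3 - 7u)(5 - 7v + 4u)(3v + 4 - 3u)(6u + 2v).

-508uv - 78v^2 + 360u + 120v - 822u^2 + 2uv^2 - 126v^3 + 1054u^2v - 258u^3 + 420u^2v^2 + 294uv^3 - 1218u^3v + 504u^4

(3 - 7u)(5 - 7v + 4u)(3v + 4 - 3u)(6u + 2v)
= (15 - 21v + 12u - 35u + 49uv - 28u^2)(3v + 4 - 3u)(6u + 2v)    [distributive law]
= (15 - 21v - 23u + 49uv - 28u^2)(3v + 4 - 3u)(6u + 2v)    [combine like terms]
= (45v + 60 - 45u - 63v^2 - 84v + 63uv - 69uv - 92u + 69u^2 + 147uv^2 + 196uv - 147u^2v - 84u^2v - 112u^2 + 84u^3)(6u + 2v)    [distributive law]
= (-39v + 60 - 137u - 63v^2 + 190uv - 43u^2 + 147uv^2 - 231u^2v + 84u^3)(6u + 2v)    [combine like terms]
= -234uv - 78v^2 + 360u + 120v - 822u^2 - 274uv - 378uv^2 - 126v^3 + 1140u^2v + 380uv^2 - 258u^3 - 86u^2v + 882u^2v^2 + 294uv^3 - 1386u^3v - 462u^2v^2 + 504u^4 + 168u^3v    [distributive law]
= -508uv - 78v^2 + 360u + 120v - 822u^2 + 2uv^2 - 126v^3 + 1054u^2v - 258u^3 + 420u^2v^2 + 294uv^3 - 1218u^3v + 504u^4    [combine like terms]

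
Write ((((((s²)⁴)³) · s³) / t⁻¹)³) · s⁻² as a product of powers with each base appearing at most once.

s⁷⁹·t³

((((((s²)⁴)³) · s³) / t⁻¹)³) · s⁻²
= ((((((s²)⁴)³) · s³)³) / ((t⁻¹)³)) · s⁻²    [power of a quotient]
= ((((((s²)⁴)³)³) · ((s³)³)) / ((t⁻¹)³)) · s⁻²    [power of a product]
= (((((s²)⁴)⁹) · ((s³)³)) / ((t⁻¹)³)) · s⁻²    [power of a power]
= ((((s²)³⁶) · ((s³)³)) / ((t⁻¹)³)) · s⁻²    [power of a power]
= ((s⁷² · ((s³)³)) / ((t⁻¹)³)) · s⁻²    [power of a power]
= ((s⁷² · s⁹) / ((t⁻¹)³)) · s⁻²    [power of a power]
= (s⁸¹ / ((t⁻¹)³)) · s⁻²    [product of powers]
= (s⁸¹ / t⁻³) · s⁻²    [power of a power]
= s⁷⁹·t³    [quotient of powers; product of powers]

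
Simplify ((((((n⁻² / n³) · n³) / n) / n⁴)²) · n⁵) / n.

n⁻¹⁰

((((((n⁻² / n³) · n³) / n) / n⁴)²) · n⁵) / n
= ((((((n⁻² / n³) · n³) / n)²) / ((n⁴)²)) · n⁵) / n    [power of a quotient]
= ((((((n⁻² / n³) · n³)²) / (n²)) / ((n⁴)²)) · n⁵) / n    [power of a quotient]
= ((((((n⁻² / n³)²) · ((n³)²)) / (n²)) / ((n⁴)²)) · n⁵) / n    [power of a product]
= (((((((n⁻²)²) / ((n³)²)) · ((n³)²)) / (n²)) / ((n⁴)²)) · n⁵) / n    [power of a quotient]
= (((((n⁻⁴ / ((n³)²)) · ((n³)²)) / (n²)) / ((n⁴)²)) · n⁵) / n    [power of a power]
= (((((n⁻⁴ / n⁶) · ((n³)²)) / (n²)) / ((n⁴)²)) · n⁵) / n    [power of a power]
= ((((n⁻¹⁰ · ((n³)²)) / (n²)) / ((n⁴)²)) · n⁵) / n    [quotient of powers]
= ((((n⁻¹⁰ · n⁶) / (n²)) / ((n⁴)²)) · n⁵) / n    [power of a power]
= (((n⁻⁴ / (n²)) / ((n⁴)²)) · n⁵) / n    [product of powers]
= ((n⁻⁶ / ((n⁴)²)) · n⁵) / n    [quotient of powers]
= ((n⁻⁶ / n⁸) · n⁵) / n    [power of a power]
= (n⁻¹⁴ · n⁵) / n    [quotient of powers]
= n⁻⁹ / n    [product of powers]
= n⁻¹⁰    [quotient of powers]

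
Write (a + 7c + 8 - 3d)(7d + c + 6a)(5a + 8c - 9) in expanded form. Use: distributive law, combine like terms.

-55a^2d + 142acd + 379ad + 263a^2c + 379ac^2 + 37ac + 30a^3 + 186a^2 + 368c^2d + 34cd + 56c^3 + c^2 - 504d - 72c - 432a - 105ad^2 - 168cd^2 + 189d^2

(a + 7c + 8 - 3d)(7d + c + 6a)(5a + 8c - 9)
= (7ad + ac + 6a^2 + 49cd + 7c^2 + 42ac + 56d + 8c + 48a - 21d^2 - 3cd - 18ad)(5a + 8c - 9)    [distributive law]
= (-11ad + 43ac + 6a^2 + 46cd + 7c^2 + 56d + 8c + 48a - 21d^2)(5a + 8c - 9)    [combine like terms]
= -55a^2d - 88acd + 99ad + 215a^2c + 344ac^2 - 387ac + 30a^3 + 48a^2c - 54a^2 + 230acd + 368c^2d - 414cd + 35ac^2 + 56c^3 - 63c^2 + 280ad + 448cd - 504d + 40ac + 64c^2 - 72c + 240a^2 + 384ac - 432a - 105ad^2 - 168cd^2 + 189d^2    [distributive law]
= -55a^2d + 142acd + 379ad + 263a^2c + 379ac^2 + 37ac + 30a^3 + 186a^2 + 368c^2d + 34cd + 56c^3 + c^2 - 504d - 72c - 432a - 105ad^2 - 168cd^2 + 189d^2    [combine like terms]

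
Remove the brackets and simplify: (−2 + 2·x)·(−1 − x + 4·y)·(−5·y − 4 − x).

(−2 + 2·x)·(−1 − x + 4·y)·(−5·y − 4 − x)
= (2 + 2·x − 8·y − 2·x − 2·x² + 8·x·y)·(−5·y − 4 − x)    [distributive law]
= (2 − 8·y − 2·x² + 8·x·y)·(−5·y − 4 − x)    [combine like terms]
= −10·y − 8 − 2·x + 40·y² + 32·y + 8·x·y + 10·x²·y + 8·x² + 2·x³ − 40·x·y² − 32·x·y − 8·x²·y    [distributive law]
= 22·y − 8 − 2·x + 40·y² − 24·x·y + 2·x²·y + 8·x² + 2·x³ − 40·x·y²    [combine like terms]

22·y − 8 − 2·x + 40·y² − 24·x·y + 2·x²·y + 8·x² + 2·x³ − 40·x·y²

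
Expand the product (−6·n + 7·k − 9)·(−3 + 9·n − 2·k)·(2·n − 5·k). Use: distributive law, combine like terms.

(−6·n + 7·k − 9)·(−3 + 9·n − 2·k)·(2·n − 5·k)
= (18·n − 54·n² + 12·k·n − 21·k + 63·k·n − 14·k² + 27 − 81·n + 18·k)·(2·n − 5·k)    [distributive law]
= (−63·n − 54·n² + 75·k·n − 3·k − 14·k² + 27)·(2·n − 5·k)    [combine like terms]
= −126·n² + 315·k·n − 108·n³ + 270·k·n² + 150·k·n² − 375·k²·n − 6·k·n + 15·k² − 28·k²·n + 70·k³ + 54·n − 135·k    [distributive law]
= −126·n² + 309·k·n − 108·n³ + 420·k·n² − 403·k²·n + 15·k² + 70·k³ + 54·n − 135·k    [combine like terms]

−126·n² + 309·k·n − 108·n³ + 420·k·n² − 403·k²·n + 15·k² + 70·k³ + 54·n − 135·k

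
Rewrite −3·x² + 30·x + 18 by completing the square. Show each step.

−3(x − 5)² + 93

−3·x² + 30·x + 18
= −3(x² − 10·x) + 18    [factor out -3 from the x-terms]
= −3(x² − 10·x + 25 − 25) + 18    [add and subtract 25 inside the bracket]
= −3(x − 5)² + 75 + 18    [perfect-square identity]
= −3(x − 5)² + 93    [combine constants]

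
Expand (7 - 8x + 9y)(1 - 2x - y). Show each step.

(7 - 8x + 9y)(1 - 2x - y)
= 7 - 14x - 7y - 8x + 16x^2 + 8xy + 9y - 18xy - 9y^2    [distributive law]
= 7 - 22x + 2y + 16x^2 - 10xy - 9y^2    [combine like terms]

7 - 22x + 2y + 16x^2 - 10xy - 9y^2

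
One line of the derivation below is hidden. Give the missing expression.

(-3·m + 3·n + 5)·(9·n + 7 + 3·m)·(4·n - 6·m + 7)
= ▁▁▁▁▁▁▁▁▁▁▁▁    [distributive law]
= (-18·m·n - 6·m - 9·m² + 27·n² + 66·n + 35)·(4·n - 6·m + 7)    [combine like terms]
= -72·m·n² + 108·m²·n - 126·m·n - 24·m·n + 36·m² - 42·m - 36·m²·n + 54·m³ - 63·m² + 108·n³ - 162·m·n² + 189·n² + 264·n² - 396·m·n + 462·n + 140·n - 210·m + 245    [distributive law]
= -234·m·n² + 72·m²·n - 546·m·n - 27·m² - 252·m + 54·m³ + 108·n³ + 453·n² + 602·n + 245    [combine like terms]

Applying distributive law to the line above:

(-27·m·n - 21·m - 9·m² + 27·n² + 21·n + 9·m·n + 45·n + 35 + 15·m)·(4·n - 6·m + 7)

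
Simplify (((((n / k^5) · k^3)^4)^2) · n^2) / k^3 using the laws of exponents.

(((((n / k^5) · k^3)^4)^2) · n^2) / k^3
= ((((n / k^5) · k^3)^8) · n^2) / k^3    [power of a power]
= ((((n / k^5)^8) · ((k^3)^8)) · n^2) / k^3    [power of a product]
= ((((n^8) / ((k^5)^8)) · ((k^3)^8)) · n^2) / k^3    [power of a quotient]
= (((n^8 / k^40) · ((k^3)^8)) · n^2) / k^3    [power of a power]
= (((n^8 / k^40) · k^24) · n^2) / k^3    [power of a power]
= k^(-19)n^10    [quotient of powers; product of powers]

k^(-19)n^10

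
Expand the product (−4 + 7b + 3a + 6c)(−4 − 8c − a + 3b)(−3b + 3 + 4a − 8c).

−168b + 48 + 40a − 104c + 182bc + 6ac − 208c² − 130ab − 41a² + 183b² − 54b²c − 78abc + 448bc² + 78ab² + 17a²b − 63b³ − 96a²c + 48ac² − 12a³ + 384c³

(−4 + 7b + 3a + 6c)(−4 − 8c − a + 3b)(−3b + 3 + 4a − 8c)
= (16 + 32c + 4a − 12b − 28b − 56bc − 7ab + 21b² − 12a − 24ac − 3a² + 9ab − 24c − 48c² − 6ac + 18bc)(−3b + 3 + 4a − 8c)    [distributive law]
= (16 + 8c − 8a − 40b − 38bc + 2ab + 21b² − 30ac − 3a² − 48c²)(−3b + 3 + 4a − 8c)    [combine like terms]
= −48b + 48 + 64a − 128c − 24bc + 24c + 32ac − 64c² + 24ab − 24a − 32a² + 64ac + 120b² − 120b − 160ab + 320bc + 114b²c − 114bc − 152abc + 304bc² − 6ab² + 6ab + 8a²b − 16abc − 63b³ + 63b² + 84ab² − 168b²c + 90abc − 90ac − 120a²c + 240ac² + 9a²b − 9a² − 12a³ + 24a²c + 144bc² − 144c² − 192ac² + 384c³    [distributive law]
= −168b + 48 + 40a − 104c + 182bc + 6ac − 208c² − 130ab − 41a² + 183b² − 54b²c − 78abc + 448bc² + 78ab² + 17a²b − 63b³ − 96a²c + 48ac² − 12a³ + 384c³    [combine like terms]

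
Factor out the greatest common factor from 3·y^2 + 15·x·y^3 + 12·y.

3·y(y + 5·x·y^2 + 4)

3·y^2 + 15·x·y^3 + 12·y
= 3(y^2 + 5·x·y^3 + 4·y)    [factor out 3]
= 3·y(y + 5·x·y^2 + 4)    [factor out y]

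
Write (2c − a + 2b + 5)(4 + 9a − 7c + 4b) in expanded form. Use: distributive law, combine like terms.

−27c + 25ac − 14c^2 − 6bc + 41a − 9a^2 + 14ab + 28b + 8b^2 + 20

(2c − a + 2b + 5)(4 + 9a − 7c + 4b)
= 8c + 18ac − 14c^2 + 8bc − 4a − 9a^2 + 7ac − 4ab + 8b + 18ab − 14bc + 8b^2 + 20 + 45a − 35c + 20b    [distributive law]
= −27c + 25ac − 14c^2 − 6bc + 41a − 9a^2 + 14ab + 28b + 8b^2 + 20    [combine like terms]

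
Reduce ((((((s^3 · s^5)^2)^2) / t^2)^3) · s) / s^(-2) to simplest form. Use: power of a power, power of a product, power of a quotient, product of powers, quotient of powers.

s^99t^(-6)

((((((s^3 · s^5)^2)^2) / t^2)^3) · s) / s^(-2)
= ((((((s^3 · s^5)^2)^2)^3) / ((t^2)^3)) · s) / s^(-2)    [power of a quotient]
= (((((s^3 · s^5)^2)^6) / ((t^2)^3)) · s) / s^(-2)    [power of a power]
= ((((s^3 · s^5)^12) / ((t^2)^3)) · s) / s^(-2)    [power of a power]
= (((((s^3)^12) · ((s^5)^12)) / ((t^2)^3)) · s) / s^(-2)    [power of a product]
= (((s^36 · ((s^5)^12)) / ((t^2)^3)) · s) / s^(-2)    [power of a power]
= (((s^36 · s^60) / ((t^2)^3)) · s) / s^(-2)    [power of a power]
= ((s^96 / ((t^2)^3)) · s) / s^(-2)    [product of powers]
= ((s^96 / t^6) · s) / s^(-2)    [power of a power]
= s^99t^(-6)    [quotient of powers; product of powers]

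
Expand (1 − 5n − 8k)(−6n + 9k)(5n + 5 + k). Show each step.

120n^2 − 30n + 54kn + 45k − 351k^2 + 150n^3 + 45kn^2 − 357k^2n − 72k^3

(1 − 5n − 8k)(−6n + 9k)(5n + 5 + k)
= (−6n + 9k + 30n^2 − 45kn + 48kn − 72k^2)(5n + 5 + k)    [distributive law]
= (−6n + 9k + 30n^2 + 3kn − 72k^2)(5n + 5 + k)    [combine like terms]
= −30n^2 − 30n − 6kn + 45kn + 45k + 9k^2 + 150n^3 + 150n^2 + 30kn^2 + 15kn^2 + 15kn + 3k^2n − 360k^2n − 360k^2 − 72k^3    [distributive law]
= 120n^2 − 30n + 54kn + 45k − 351k^2 + 150n^3 + 45kn^2 − 357k^2n − 72k^3    [combine like terms]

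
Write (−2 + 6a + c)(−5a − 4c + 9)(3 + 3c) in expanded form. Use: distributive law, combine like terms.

(−2 + 6a + c)(−5a − 4c + 9)(3 + 3c)
= (10a + 8c − 18 − 30a^2 − 24ac + 54a − 5ac − 4c^2 + 9c)(3 + 3c)    [distributive law]
= (64a + 17c − 18 − 30a^2 − 29ac − 4c^2)(3 + 3c)    [combine like terms]
= 192a + 192ac + 51c + 51c^2 − 54 − 54c − 90a^2 − 90a^2c − 87ac − 87ac^2 − 12c^2 − 12c^3    [distributive law]
= 192a + 105ac − 3c + 39c^2 − 54 − 90a^2 − 90a^2c − 87ac^2 − 12c^3    [combine like terms]

192a + 105ac − 3c + 39c^2 − 54 − 90a^2 − 90a^2c − 87ac^2 − 12c^3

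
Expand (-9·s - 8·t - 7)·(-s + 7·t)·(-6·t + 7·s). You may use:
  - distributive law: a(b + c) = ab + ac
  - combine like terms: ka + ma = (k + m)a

-439·s^2·t + 63·s^3 - 62·s·t^2 + 336·t^3 - 385·s·t + 49·s^2 + 294·t^2

(-9·s - 8·t - 7)·(-s + 7·t)·(-6·t + 7·s)
= (9·s^2 - 63·s·t + 8·s·t - 56·t^2 + 7·s - 49·t)·(-6·t + 7·s)    [distributive law]
= (9·s^2 - 55·s·t - 56·t^2 + 7·s - 49·t)·(-6·t + 7·s)    [combine like terms]
= -54·s^2·t + 63·s^3 + 330·s·t^2 - 385·s^2·t + 336·t^3 - 392·s·t^2 - 42·s·t + 49·s^2 + 294·t^2 - 343·s·t    [distributive law]
= -439·s^2·t + 63·s^3 - 62·s·t^2 + 336·t^3 - 385·s·t + 49·s^2 + 294·t^2    [combine like terms]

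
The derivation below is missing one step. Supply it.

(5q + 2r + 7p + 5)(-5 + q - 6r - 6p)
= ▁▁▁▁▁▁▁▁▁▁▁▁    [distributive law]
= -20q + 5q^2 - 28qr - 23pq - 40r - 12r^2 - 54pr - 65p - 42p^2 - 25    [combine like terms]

After distributive law, the bracketed line is:

-25q + 5q^2 - 30qr - 30pq - 10r + 2qr - 12r^2 - 12pr - 35p + 7pq - 42pr - 42p^2 - 25 + 5q - 30r - 30p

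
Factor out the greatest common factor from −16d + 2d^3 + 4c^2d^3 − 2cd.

2d(−8 + d^2 + 2c^2d^2 − c)

−16d + 2d^3 + 4c^2d^3 − 2cd
= 2(−8d + d^3 + 2c^2d^3 − cd)    [factor out 2]
= 2d(−8 + d^2 + 2c^2d^2 − c)    [factor out d]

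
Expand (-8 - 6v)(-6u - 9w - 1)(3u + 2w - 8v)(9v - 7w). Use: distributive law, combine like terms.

1296u^2v - 1008u^2w + 5370uvw - 2184uw^2 - 3294uv^2 + 5244vw^2 - 1008w^3 - 4740v^2w + 216uv - 168uw + 592vw - 112w^2 - 576v^2 + 972u^2v^2 - 756u^2vw + 4122uv^2w - 1638uvw^2 - 2592uv^3 + 3996v^2w^2 - 756vw^3 - 3888v^3w - 432v^3

(-8 - 6v)(-6u - 9w - 1)(3u + 2w - 8v)(9v - 7w)
= (48u + 72w + 8 + 36uv + 54vw + 6v)(3u + 2w - 8v)(9v - 7w)    [distributive law]
= (144u^2 + 96uw - 384uv + 216uw + 144w^2 - 576vw + 24u + 16w - 64v + 108u^2v + 72uvw - 288uv^2 + 162uvw + 108vw^2 - 432v^2w + 18uv + 12vw - 48v^2)(9v - 7w)    [distributive law]
= (144u^2 + 312uw - 366uv + 144w^2 - 564vw + 24u + 16w - 64v + 108u^2v + 234uvw - 288uv^2 + 108vw^2 - 432v^2w - 48v^2)(9v - 7w)    [combine like terms]
= 1296u^2v - 1008u^2w + 2808uvw - 2184uw^2 - 3294uv^2 + 2562uvw + 1296vw^2 - 1008w^3 - 5076v^2w + 3948vw^2 + 216uv - 168uw + 144vw - 112w^2 - 576v^2 + 448vw + 972u^2v^2 - 756u^2vw + 2106uv^2w - 1638uvw^2 - 2592uv^3 + 2016uv^2w + 972v^2w^2 - 756vw^3 - 3888v^3w + 3024v^2w^2 - 432v^3 + 336v^2w    [distributive law]
= 1296u^2v - 1008u^2w + 5370uvw - 2184uw^2 - 3294uv^2 + 5244vw^2 - 1008w^3 - 4740v^2w + 216uv - 168uw + 592vw - 112w^2 - 576v^2 + 972u^2v^2 - 756u^2vw + 4122uv^2w - 1638uvw^2 - 2592uv^3 + 3996v^2w^2 - 756vw^3 - 3888v^3w - 432v^3    [combine like terms]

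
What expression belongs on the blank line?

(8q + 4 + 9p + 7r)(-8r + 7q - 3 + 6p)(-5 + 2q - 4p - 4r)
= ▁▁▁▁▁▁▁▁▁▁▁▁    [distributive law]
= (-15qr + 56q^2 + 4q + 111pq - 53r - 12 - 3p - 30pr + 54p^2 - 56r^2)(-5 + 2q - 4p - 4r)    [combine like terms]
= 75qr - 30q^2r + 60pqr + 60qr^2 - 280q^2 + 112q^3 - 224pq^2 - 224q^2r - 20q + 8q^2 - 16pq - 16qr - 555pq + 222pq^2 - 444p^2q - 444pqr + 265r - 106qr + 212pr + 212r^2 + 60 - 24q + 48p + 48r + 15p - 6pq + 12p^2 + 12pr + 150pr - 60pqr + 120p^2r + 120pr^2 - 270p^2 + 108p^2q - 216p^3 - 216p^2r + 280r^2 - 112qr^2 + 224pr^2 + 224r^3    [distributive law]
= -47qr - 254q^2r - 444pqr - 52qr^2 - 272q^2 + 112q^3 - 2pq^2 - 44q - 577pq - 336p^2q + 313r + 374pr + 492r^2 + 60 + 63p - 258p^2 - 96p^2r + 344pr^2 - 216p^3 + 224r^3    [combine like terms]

By distributive law:

(-64qr + 56q^2 - 24q + 48pq - 32r + 28q - 12 + 24p - 72pr + 63pq - 27p + 54p^2 - 56r^2 + 49qr - 21r + 42pr)(-5 + 2q - 4p - 4r)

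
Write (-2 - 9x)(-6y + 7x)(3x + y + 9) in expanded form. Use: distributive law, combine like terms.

508xy + 12y^2 + 108y - 609x^2 - 126x + 99x^2y + 54xy^2 - 189x^3

(-2 - 9x)(-6y + 7x)(3x + y + 9)
= (12y - 14x + 54xy - 63x^2)(3x + y + 9)    [distributive law]
= 36xy + 12y^2 + 108y - 42x^2 - 14xy - 126x + 162x^2y + 54xy^2 + 486xy - 189x^3 - 63x^2y - 567x^2    [distributive law]
= 508xy + 12y^2 + 108y - 609x^2 - 126x + 99x^2y + 54xy^2 - 189x^3    [combine like terms]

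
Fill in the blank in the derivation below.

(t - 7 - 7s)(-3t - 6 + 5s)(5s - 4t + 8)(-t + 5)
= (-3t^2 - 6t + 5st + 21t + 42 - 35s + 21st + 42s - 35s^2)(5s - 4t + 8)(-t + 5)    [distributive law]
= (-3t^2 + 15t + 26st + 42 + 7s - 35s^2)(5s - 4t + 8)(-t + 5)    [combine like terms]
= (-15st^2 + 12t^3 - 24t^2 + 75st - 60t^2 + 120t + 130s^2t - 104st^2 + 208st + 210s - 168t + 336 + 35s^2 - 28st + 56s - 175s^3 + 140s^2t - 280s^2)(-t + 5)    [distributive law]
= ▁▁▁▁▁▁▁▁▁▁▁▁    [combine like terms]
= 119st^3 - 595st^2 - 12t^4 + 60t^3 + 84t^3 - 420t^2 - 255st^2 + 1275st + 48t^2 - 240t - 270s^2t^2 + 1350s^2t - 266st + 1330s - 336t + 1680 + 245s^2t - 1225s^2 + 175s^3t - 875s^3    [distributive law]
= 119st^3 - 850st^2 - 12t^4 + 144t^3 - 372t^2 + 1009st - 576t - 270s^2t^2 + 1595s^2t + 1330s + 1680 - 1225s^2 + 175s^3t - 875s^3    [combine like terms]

By combine like terms:

(-119st^2 + 12t^3 - 84t^2 + 255st - 48t + 270s^2t + 266s + 336 - 245s^2 - 175s^3)(-t + 5)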